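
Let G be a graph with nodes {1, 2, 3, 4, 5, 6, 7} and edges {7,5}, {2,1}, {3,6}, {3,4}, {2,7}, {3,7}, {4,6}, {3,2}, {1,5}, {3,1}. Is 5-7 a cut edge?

No

After removing 5-7, the path 5-1-3-7 still connects them, so the edge is not a bridge.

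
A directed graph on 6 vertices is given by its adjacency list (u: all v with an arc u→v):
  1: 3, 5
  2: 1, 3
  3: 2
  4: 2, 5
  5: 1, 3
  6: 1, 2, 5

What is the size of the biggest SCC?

4

{1, 2, 3, 5} are all mutually reachable — one SCC of size 4.
{6} is an SCC by itself.
{4} is an SCC by itself.
The largest has 4 vertices.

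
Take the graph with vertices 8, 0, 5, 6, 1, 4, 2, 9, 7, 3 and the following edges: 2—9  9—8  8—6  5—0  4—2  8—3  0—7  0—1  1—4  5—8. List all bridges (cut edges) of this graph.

The edges on the cycle 5-0-1-4-2-9-8-5 are not bridges since each lies on that cycle.
But removing 3—8 disconnects 3 from 8; removing 8—6 disconnects 8 from 6; removing 7—0 disconnects 7 from 0 — these are bridges.

0-7, 3-8, 6-8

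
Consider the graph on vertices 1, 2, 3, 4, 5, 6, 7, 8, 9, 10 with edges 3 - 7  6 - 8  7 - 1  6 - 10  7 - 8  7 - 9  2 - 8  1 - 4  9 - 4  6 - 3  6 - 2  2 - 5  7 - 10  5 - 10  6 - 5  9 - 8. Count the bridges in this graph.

0

The edges on the cycle 6-2-8-7-3-6 are not bridges since each lies on that cycle.
Every edge lies on some cycle, so there are no bridges.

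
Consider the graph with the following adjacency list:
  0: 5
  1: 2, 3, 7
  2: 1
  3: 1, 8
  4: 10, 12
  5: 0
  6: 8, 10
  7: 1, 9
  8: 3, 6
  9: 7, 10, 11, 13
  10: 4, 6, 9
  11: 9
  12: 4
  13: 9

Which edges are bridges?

0-5, 1-2, 10-4, 11-9, 12-4, 13-9

The edges on the cycle 9-7-1-3-8-6-10-9 are not bridges since each lies on that cycle.
But removing 9-11 disconnects 9 from 11; removing 10-4 disconnects 10 from 4; removing 12-4 disconnects 12 from 4; removing 9-13 disconnects 9 from 13 — these are bridges.
In total 6 edges are bridges.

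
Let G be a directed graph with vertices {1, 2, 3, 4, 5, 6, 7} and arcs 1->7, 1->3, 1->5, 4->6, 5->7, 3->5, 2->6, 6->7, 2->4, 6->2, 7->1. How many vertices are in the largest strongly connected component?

4

{1, 3, 5, 7} are all mutually reachable — one SCC of size 4.
{2, 4, 6} are all mutually reachable — one SCC of size 3.
The largest has 4 vertices.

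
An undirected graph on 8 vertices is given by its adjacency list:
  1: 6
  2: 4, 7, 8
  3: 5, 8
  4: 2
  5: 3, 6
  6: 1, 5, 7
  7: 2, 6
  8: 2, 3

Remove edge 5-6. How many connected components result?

5 and 6 are still connected via 5-3-8-2-7-6, so the component count stays at 1.

1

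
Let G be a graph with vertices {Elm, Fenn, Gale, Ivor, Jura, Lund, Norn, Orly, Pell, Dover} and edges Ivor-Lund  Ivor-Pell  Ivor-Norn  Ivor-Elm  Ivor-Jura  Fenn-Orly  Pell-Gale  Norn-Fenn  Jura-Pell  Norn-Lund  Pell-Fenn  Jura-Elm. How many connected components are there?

2

Dover is isolated — a component by itself.
Starting from Elm we can reach Elm, Fenn, Gale, Ivor, Jura, Lund, Norn, Orly, Pell. That is one component of size 9.
Total: 2 components.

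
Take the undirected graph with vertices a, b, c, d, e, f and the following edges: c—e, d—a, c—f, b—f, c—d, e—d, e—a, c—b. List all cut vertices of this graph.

Removing c increases the component count from 1 to 2, so c is a cut vertex.
By contrast removing e leaves 1 component; it is not a cut vertex. No other vertex is a cut vertex either.

c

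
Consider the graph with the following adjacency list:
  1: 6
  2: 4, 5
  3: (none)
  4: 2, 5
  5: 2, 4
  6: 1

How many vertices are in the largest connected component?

3

3 is isolated — a component by itself.
Starting from 1 we can reach 1, 6. That is one component of size 2.
Starting from 2 we can reach 2, 4, 5. That is one component of size 3.
The largest has 3 vertices.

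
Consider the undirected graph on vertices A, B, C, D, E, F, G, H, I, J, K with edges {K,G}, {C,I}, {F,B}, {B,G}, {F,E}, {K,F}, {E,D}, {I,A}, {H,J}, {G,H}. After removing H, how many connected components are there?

3

With H gone, the remaining components are: {J}; {A, C, I}; {B, D, E, F, G, K}.
That is 3 components.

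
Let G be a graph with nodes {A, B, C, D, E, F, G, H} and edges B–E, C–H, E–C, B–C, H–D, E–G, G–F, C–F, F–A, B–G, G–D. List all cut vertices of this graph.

F

Removing F increases the component count from 1 to 2, so F is a cut vertex.
By contrast removing D leaves 1 component; it is not a cut vertex. No other vertex is a cut vertex either.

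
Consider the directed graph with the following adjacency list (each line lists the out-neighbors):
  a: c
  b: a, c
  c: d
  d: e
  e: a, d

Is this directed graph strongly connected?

No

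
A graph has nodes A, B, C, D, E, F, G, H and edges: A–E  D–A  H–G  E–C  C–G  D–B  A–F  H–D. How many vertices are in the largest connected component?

8

Starting from A we can reach A, B, C, D, E, F, G, H. That is one component of size 8.
The largest has 8 vertices.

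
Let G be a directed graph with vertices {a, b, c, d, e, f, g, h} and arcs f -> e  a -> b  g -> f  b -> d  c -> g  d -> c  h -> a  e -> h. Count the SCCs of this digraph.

{a, b, c, d, e, f, g, h} are all mutually reachable — one SCC of size 8.
That gives 1 strongly connected component.

1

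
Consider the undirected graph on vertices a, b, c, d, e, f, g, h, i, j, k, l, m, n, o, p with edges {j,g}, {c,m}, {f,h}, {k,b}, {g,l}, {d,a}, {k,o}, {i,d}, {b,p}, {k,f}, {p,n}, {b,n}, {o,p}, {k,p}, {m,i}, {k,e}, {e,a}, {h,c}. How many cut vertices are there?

Removing g increases the component count from 2 to 3, so g is a cut vertex.
Removing k increases the component count from 2 to 3, so k is a cut vertex.
By contrast removing h leaves 2 components; it is not a cut vertex. No other vertex is a cut vertex either.

2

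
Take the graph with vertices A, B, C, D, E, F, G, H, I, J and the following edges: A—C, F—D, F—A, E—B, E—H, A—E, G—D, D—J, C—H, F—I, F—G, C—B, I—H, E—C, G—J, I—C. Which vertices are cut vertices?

F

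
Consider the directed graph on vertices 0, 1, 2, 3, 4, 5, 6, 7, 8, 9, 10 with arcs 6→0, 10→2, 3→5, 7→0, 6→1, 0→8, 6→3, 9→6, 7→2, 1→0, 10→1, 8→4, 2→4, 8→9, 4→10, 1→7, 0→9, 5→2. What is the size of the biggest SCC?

11

{0, 1, 2, 3, 4, 5, 6, 7, 8, 9, 10} are all mutually reachable — one SCC of size 11.
The largest has 11 vertices.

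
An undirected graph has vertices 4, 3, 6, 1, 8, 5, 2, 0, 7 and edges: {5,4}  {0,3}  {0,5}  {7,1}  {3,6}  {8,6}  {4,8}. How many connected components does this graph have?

2 is isolated — a component by itself.
Starting from 1 we can reach 1, 7. That is one component of size 2.
Starting from 0 we can reach 0, 3, 4, 5, 6, 8. That is one component of size 6.
Total: 3 components.

3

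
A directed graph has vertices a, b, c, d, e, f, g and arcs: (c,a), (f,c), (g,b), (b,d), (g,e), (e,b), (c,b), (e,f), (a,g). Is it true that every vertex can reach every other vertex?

There is no directed path from d to c, so the graph is not strongly connected.

No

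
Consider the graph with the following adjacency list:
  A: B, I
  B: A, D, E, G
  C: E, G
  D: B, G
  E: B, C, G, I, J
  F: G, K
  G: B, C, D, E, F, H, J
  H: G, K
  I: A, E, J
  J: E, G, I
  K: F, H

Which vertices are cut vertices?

G

Removing G increases the component count from 1 to 2, so G is a cut vertex.
By contrast removing A leaves 1 component; it is not a cut vertex. No other vertex is a cut vertex either.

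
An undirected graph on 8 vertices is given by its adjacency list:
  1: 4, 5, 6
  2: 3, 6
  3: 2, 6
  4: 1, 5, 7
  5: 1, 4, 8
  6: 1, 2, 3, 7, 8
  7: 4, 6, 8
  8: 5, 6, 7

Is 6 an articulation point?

Yes

Deleting 6 raises the number of components from 1 to 2, so 6 is a cut vertex.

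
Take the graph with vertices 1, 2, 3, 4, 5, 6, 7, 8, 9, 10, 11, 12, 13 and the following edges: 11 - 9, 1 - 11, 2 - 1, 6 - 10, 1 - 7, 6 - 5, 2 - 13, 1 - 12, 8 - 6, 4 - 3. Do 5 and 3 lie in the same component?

No

The component containing 5 is {5, 6, 8, 10}, and 3 is not in it.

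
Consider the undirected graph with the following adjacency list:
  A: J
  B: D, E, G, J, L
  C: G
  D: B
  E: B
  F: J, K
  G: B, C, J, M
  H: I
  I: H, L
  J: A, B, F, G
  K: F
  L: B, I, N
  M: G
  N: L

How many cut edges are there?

The edges on the cycle B-G-J-B are not bridges since each lies on that cycle.
But removing G-C disconnects G from C; removing B-E disconnects B from E; removing L-N disconnects L from N; removing B-D disconnects B from D — these are bridges.
In total 11 edges are bridges.

11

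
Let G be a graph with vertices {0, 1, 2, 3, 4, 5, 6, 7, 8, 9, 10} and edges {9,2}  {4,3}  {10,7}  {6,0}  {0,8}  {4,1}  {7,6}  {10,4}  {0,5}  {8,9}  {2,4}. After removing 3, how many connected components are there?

1

With 3 gone, the remaining components are: {0, 1, 2, 4, 5, 6, 7, 8, 9, 10}.
That is 1 component.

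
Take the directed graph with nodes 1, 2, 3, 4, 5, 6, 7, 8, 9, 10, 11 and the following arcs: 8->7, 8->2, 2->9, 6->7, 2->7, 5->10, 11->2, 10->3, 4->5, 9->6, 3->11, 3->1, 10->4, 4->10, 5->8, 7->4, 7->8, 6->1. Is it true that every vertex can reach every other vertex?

No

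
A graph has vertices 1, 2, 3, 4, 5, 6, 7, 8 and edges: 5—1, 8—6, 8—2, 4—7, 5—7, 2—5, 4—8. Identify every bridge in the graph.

1-5, 6-8

The edges on the cycle 4-8-2-5-7-4 are not bridges since each lies on that cycle.
But removing 5—1 disconnects 5 from 1; removing 8—6 disconnects 8 from 6 — these are bridges.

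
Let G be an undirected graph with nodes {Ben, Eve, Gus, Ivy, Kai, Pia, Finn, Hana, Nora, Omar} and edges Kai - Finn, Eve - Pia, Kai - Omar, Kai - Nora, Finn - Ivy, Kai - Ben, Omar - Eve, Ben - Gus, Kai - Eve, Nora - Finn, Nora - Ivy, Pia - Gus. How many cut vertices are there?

1

Removing Kai increases the component count from 2 to 3, so Kai is a cut vertex.
By contrast removing Ivy leaves 2 components; it is not a cut vertex. No other vertex is a cut vertex either.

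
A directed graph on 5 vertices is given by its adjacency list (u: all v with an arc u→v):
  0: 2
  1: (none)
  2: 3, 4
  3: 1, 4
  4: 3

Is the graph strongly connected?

No

There is no directed path from 2 to 0, so the graph is not strongly connected.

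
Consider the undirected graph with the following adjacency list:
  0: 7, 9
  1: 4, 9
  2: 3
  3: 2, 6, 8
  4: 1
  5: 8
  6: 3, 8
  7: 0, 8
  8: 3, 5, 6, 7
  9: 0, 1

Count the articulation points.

6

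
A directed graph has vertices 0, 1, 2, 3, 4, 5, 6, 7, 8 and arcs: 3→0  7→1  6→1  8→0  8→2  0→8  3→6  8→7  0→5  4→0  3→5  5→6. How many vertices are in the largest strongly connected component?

{0, 8} are all mutually reachable — one SCC of size 2.
{2} is an SCC by itself.
{6} is an SCC by itself.
{5} is an SCC by itself.
{7} is an SCC by itself.
(and 3 more singleton SCCs)
The largest has 2 vertices.

2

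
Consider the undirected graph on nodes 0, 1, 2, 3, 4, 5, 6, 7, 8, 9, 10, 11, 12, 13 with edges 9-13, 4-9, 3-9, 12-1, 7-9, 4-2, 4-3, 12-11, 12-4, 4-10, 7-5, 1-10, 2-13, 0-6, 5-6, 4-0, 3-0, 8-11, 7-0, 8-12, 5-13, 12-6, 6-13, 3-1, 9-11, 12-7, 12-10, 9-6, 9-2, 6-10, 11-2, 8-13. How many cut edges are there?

The edges on the cycle 9-11-2-9 are not bridges since each lies on that cycle.
Every edge lies on some cycle, so there are no bridges.

0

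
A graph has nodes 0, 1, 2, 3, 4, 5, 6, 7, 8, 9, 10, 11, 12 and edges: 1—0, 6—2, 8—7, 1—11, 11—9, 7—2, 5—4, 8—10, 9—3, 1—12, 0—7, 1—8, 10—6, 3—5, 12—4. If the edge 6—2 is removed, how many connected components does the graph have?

6 and 2 are still connected via 6-10-8-7-2, so the component count stays at 1.

1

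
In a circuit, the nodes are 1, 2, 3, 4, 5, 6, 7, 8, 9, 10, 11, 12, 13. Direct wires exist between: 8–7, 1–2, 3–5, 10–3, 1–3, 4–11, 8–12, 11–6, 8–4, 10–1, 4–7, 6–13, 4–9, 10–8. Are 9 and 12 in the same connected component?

From 9 we can reach 1, 2, 3, 4, 5, 6, 7, 8, 9, 10, 11, 12, 13, which includes 12.

Yes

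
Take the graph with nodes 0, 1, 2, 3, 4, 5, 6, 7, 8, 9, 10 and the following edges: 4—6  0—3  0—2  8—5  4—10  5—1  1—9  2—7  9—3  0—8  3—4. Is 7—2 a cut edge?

Removing 7—2 leaves no path between 7 and 2: the component count goes from 1 to 2. So it is a bridge.

Yes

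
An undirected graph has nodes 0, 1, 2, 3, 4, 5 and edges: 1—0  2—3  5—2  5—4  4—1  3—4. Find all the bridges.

The edges on the cycle 5-2-3-4-5 are not bridges since each lies on that cycle.
But removing 4—1 disconnects 4 from 1; removing 1—0 disconnects 1 from 0 — these are bridges.

0-1, 1-4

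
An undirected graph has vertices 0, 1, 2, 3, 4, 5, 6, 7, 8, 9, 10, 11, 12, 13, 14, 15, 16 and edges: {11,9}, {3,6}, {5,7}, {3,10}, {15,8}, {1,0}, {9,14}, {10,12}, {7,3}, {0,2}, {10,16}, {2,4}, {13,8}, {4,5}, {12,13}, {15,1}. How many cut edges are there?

4

The edges on the cycle 15-1-0-2-4-5-7-3-10-12-13-8-15 are not bridges since each lies on that cycle.
But removing 6-3 disconnects 6 from 3; removing 14-9 disconnects 14 from 9; removing 11-9 disconnects 11 from 9; removing 10-16 disconnects 10 from 16 — these are bridges.
That makes 4 bridges.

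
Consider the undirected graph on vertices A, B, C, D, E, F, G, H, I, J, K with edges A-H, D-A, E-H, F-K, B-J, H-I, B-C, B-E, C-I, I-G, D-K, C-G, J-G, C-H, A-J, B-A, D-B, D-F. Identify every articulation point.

D

Removing D increases the component count from 1 to 2, so D is a cut vertex.
By contrast removing A leaves 1 component; it is not a cut vertex. No other vertex is a cut vertex either.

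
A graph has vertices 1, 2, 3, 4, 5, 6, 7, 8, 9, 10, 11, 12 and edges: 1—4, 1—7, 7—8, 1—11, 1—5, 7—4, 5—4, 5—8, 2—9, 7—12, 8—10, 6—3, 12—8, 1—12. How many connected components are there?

3

Starting from 3 we can reach 3, 6. That is one component of size 2.
Starting from 2 we can reach 2, 9. That is one component of size 2.
Starting from 1 we can reach 1, 4, 5, 7, 8, 10, 11, 12. That is one component of size 8.
Total: 3 components.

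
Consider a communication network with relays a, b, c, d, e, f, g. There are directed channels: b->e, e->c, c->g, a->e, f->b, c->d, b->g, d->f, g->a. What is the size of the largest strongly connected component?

7

{a, b, c, d, e, f, g} are all mutually reachable — one SCC of size 7.
The largest has 7 vertices.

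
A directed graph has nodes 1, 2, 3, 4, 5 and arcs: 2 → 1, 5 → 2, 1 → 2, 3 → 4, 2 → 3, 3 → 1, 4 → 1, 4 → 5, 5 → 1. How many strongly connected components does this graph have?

1

{1, 2, 3, 4, 5} are all mutually reachable — one SCC of size 5.
That gives 1 strongly connected component.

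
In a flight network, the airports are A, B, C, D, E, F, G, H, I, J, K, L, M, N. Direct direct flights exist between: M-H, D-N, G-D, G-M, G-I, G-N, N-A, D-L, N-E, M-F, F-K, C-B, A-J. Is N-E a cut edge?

Removing N-E leaves no path between N and E: the component count goes from 2 to 3. So it is a bridge.

Yes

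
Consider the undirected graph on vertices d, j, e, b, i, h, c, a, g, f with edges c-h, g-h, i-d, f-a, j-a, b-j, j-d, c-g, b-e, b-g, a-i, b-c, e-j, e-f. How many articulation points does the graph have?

1

Removing b increases the component count from 1 to 2, so b is a cut vertex.
By contrast removing i leaves 1 component; it is not a cut vertex. No other vertex is a cut vertex either.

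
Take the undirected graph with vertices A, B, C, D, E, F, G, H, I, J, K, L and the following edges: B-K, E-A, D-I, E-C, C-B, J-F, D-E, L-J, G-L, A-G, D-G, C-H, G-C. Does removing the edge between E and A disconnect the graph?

After removing E-A, the path E-D-G-A still connects them, so the edge is not a bridge.

No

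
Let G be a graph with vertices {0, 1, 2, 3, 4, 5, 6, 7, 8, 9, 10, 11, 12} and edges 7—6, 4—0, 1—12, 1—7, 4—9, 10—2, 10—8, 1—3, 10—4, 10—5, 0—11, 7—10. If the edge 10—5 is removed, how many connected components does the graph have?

2

Before removal there is 1 component.
10—5 is a bridge — removing it separates 10's side from 5's side.
After removal: 2 components.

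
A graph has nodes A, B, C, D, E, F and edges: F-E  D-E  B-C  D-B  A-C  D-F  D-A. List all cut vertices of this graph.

Removing D increases the component count from 1 to 2, so D is a cut vertex.
By contrast removing A leaves 1 component; it is not a cut vertex. No other vertex is a cut vertex either.

D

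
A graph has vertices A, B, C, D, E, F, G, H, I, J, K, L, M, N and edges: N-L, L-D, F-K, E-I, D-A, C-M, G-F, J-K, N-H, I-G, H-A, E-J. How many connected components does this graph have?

4

B is isolated — a component by itself.
Starting from C we can reach C, M. That is one component of size 2.
Starting from A we can reach A, D, H, L, N. That is one component of size 5.
Starting from E we can reach E, F, G, I, J, K. That is one component of size 6.
Total: 4 components.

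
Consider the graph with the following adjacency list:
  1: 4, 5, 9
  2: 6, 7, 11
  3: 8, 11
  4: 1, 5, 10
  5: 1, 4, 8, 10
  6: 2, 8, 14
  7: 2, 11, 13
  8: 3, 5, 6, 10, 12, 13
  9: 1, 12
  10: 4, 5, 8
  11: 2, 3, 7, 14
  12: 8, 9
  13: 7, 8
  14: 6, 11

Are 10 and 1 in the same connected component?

Yes

From 10 we can reach 1, 2, 3, 4, 5, 6, 7, 8, 9, 10, 11, 12, 13, 14, which includes 1.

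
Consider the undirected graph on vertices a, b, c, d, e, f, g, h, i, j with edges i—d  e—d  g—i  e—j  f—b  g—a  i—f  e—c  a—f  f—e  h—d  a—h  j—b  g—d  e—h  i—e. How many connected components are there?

1

Starting from a we can reach a, b, c, d, e, f, g, h, i, j. That is one component of size 10.
Total: 1 component.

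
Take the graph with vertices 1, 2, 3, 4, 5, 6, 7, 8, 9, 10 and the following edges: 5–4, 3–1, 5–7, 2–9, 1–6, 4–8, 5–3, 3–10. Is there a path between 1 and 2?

The component containing 1 is {1, 3, 4, 5, 6, 7, 8, 10}, and 2 is not in it.

No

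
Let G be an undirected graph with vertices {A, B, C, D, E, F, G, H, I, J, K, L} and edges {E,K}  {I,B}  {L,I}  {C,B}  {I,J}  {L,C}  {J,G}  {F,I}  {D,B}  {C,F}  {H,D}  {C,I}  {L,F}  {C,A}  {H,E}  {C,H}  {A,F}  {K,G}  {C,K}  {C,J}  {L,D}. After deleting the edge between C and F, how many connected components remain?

1

C and F are still connected via C-L-F, so the component count stays at 1.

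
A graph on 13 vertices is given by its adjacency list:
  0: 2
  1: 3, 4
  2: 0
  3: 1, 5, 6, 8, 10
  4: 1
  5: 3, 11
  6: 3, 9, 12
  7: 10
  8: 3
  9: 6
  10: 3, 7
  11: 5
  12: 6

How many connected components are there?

2

Starting from 0 we can reach 0, 2. That is one component of size 2.
Starting from 1 we can reach 1, 3, 4, 5, 6, 7, 8, 9, 10, 11, 12. That is one component of size 11.
Total: 2 components.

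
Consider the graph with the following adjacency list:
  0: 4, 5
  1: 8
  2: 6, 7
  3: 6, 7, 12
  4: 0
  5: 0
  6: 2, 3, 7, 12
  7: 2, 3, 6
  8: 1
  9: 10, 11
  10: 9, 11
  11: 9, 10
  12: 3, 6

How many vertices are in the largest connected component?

5

Starting from 1 we can reach 1, 8. That is one component of size 2.
Starting from 0 we can reach 0, 4, 5. That is one component of size 3.
Starting from 9 we can reach 9, 10, 11. That is one component of size 3.
Starting from 2 we can reach 2, 3, 6, 7, 12. That is one component of size 5.
The largest has 5 vertices.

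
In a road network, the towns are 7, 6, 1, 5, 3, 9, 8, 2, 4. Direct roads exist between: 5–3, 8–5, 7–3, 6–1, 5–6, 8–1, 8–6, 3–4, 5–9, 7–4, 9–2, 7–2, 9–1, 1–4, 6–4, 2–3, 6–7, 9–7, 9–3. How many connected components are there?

Starting from 1 we can reach 1, 2, 3, 4, 5, 6, 7, 8, 9. That is one component of size 9.
Total: 1 component.

1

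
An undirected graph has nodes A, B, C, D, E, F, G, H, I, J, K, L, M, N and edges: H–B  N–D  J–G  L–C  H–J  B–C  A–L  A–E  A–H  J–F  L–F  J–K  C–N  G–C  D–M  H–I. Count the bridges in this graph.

6

The edges on the cycle H-B-C-G-J-H are not bridges since each lies on that cycle.
But removing J–K disconnects J from K; removing E–A disconnects E from A; removing M–D disconnects M from D; removing I–H disconnects I from H — these are bridges.
In total 6 edges are bridges.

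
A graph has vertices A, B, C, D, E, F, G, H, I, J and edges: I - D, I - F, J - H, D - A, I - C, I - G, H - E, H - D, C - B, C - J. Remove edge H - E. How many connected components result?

Before removal there is 1 component.
H - E is a bridge — removing it separates H's side from E's side.
After removal: 2 components.

2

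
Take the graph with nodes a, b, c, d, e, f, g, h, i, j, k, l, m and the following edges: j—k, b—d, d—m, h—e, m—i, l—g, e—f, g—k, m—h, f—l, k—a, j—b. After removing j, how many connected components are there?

With j gone, the remaining components are: {c}; {a, b, d, e, f, g, h, i, k, l, m}.
That is 2 components.

2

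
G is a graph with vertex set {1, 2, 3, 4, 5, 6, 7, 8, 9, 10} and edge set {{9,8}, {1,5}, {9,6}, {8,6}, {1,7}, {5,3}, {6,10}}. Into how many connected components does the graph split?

4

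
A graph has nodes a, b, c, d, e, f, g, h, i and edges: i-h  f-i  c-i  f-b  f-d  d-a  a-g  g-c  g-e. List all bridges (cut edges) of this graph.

The edges on the cycle f-d-a-g-c-i-f are not bridges since each lies on that cycle.
But removing h-i disconnects h from i; removing f-b disconnects f from b; removing g-e disconnects g from e — these are bridges.

b-f, e-g, h-i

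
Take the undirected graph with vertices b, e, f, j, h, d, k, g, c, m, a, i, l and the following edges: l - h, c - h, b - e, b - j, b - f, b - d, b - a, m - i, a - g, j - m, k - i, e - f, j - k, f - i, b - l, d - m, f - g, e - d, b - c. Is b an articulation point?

Yes

Deleting b raises the number of components from 1 to 2, so b is a cut vertex.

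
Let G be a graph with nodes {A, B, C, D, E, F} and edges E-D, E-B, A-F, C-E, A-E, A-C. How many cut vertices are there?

2

Removing A increases the component count from 1 to 2, so A is a cut vertex.
Removing E increases the component count from 1 to 3, so E is a cut vertex.
By contrast removing B leaves 1 component; it is not a cut vertex. No other vertex is a cut vertex either.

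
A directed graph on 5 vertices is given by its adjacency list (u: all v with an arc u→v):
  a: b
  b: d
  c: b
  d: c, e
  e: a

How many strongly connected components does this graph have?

{a, b, c, d, e} are all mutually reachable — one SCC of size 5.
That gives 1 strongly connected component.

1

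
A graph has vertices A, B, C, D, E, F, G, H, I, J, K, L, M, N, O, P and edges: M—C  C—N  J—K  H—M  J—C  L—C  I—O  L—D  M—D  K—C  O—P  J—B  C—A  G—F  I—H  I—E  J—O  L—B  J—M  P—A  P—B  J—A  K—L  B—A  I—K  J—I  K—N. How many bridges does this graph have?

2

The edges on the cycle J-I-H-M-D-L-K-J are not bridges since each lies on that cycle.
But removing G—F disconnects G from F; removing I—E disconnects I from E — these are bridges.
That makes 2 bridges.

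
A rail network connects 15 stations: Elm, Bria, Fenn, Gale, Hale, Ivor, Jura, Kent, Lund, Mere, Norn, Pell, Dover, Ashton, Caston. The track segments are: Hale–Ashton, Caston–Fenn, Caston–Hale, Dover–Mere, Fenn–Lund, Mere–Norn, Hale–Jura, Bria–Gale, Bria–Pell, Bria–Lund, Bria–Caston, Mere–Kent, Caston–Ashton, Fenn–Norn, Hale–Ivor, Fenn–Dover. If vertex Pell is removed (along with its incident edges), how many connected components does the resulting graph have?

2

With Pell gone, the remaining components are: {Elm}; {Bria, Fenn, Gale, Hale, Ivor, Jura, Kent, Lund, Mere, Norn, Dover, Ashton, Caston}.
That is 2 components.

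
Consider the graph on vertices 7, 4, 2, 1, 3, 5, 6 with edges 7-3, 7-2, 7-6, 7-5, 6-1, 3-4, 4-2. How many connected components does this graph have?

Starting from 1 we can reach 1, 2, 3, 4, 5, 6, 7. That is one component of size 7.
Total: 1 component.

1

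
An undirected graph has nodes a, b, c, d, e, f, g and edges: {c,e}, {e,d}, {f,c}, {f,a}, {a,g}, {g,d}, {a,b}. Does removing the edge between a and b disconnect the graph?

Removing a–b leaves no path between a and b: the component count goes from 1 to 2. So it is a bridge.

Yes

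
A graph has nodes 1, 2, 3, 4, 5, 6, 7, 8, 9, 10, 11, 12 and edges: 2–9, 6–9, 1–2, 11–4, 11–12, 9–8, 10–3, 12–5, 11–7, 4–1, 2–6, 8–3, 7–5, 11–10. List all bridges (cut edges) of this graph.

none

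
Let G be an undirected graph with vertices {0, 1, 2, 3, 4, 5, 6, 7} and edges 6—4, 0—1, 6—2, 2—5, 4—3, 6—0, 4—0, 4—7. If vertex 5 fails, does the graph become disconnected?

No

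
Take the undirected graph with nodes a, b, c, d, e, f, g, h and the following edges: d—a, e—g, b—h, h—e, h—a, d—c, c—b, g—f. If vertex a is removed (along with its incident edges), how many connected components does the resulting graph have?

With a gone, the remaining components are: {b, c, d, e, f, g, h}.
That is 1 component.

1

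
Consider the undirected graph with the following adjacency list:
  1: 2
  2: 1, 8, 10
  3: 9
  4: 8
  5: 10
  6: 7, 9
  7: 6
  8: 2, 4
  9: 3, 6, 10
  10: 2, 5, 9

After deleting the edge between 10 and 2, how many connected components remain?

2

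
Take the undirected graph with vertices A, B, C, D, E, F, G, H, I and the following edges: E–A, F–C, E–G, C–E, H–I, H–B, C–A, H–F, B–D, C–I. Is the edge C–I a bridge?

After removing C–I, the path C-F-H-I still connects them, so the edge is not a bridge.

No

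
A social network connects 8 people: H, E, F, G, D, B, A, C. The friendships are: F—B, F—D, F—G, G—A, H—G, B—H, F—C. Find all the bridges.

The edges on the cycle F-B-H-G-F are not bridges since each lies on that cycle.
But removing F—C disconnects F from C; removing G—A disconnects G from A; removing F—D disconnects F from D — these are bridges.

A-G, C-F, D-F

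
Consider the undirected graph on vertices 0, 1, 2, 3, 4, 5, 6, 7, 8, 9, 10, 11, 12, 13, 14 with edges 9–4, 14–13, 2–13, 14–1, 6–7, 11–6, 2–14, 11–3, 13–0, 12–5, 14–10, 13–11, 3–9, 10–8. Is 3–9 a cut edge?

Yes

Removing 3–9 leaves no path between 3 and 9: the component count goes from 2 to 3. So it is a bridge.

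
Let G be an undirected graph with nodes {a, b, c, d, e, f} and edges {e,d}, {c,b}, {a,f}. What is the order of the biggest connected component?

2

Starting from b we can reach b, c. That is one component of size 2.
Starting from d we can reach d, e. That is one component of size 2.
Starting from a we can reach a, f. That is one component of size 2.
The largest has 2 vertices.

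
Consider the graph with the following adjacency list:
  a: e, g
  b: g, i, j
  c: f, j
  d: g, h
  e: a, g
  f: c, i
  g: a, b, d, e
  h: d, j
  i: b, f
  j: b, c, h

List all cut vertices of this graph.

g

Removing g increases the component count from 1 to 2, so g is a cut vertex.
By contrast removing b leaves 1 component; it is not a cut vertex. No other vertex is a cut vertex either.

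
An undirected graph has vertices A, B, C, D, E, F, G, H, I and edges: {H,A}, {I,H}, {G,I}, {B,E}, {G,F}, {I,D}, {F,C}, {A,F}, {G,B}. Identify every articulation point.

Removing B increases the component count from 1 to 2, so B is a cut vertex.
Removing F increases the component count from 1 to 2, so F is a cut vertex.
Removing G increases the component count from 1 to 2, so G is a cut vertex.
Likewise I is a cut vertex.
By contrast removing D leaves 1 component; it is not a cut vertex. No other vertex is a cut vertex either.

B, F, G, I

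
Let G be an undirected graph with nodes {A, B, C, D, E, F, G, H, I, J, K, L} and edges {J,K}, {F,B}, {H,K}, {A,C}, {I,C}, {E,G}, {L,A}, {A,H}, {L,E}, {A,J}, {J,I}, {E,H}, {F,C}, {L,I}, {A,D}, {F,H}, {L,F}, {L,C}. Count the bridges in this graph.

3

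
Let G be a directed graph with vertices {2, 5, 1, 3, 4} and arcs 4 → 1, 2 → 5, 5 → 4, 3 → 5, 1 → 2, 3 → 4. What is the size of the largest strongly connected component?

{1, 2, 4, 5} are all mutually reachable — one SCC of size 4.
{3} is an SCC by itself.
The largest has 4 vertices.

4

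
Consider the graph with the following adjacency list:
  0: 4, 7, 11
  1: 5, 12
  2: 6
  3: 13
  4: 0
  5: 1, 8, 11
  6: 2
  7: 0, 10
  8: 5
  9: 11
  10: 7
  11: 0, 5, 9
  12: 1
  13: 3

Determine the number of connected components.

3

Starting from 3 we can reach 3, 13. That is one component of size 2.
Starting from 2 we can reach 2, 6. That is one component of size 2.
Starting from 0 we can reach 0, 1, 4, 5, 7, 8, 9, 10, 11, 12. That is one component of size 10.
Total: 3 components.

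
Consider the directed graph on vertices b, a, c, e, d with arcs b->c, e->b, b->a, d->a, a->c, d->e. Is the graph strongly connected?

No

There is no directed path from a to b, so the graph is not strongly connected.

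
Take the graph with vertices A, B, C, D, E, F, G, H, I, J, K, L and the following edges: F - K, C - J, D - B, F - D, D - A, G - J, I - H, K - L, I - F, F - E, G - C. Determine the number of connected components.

Starting from C we can reach C, G, J. That is one component of size 3.
Starting from A we can reach A, B, D, E, F, H, I, K, L. That is one component of size 9.
Total: 2 components.

2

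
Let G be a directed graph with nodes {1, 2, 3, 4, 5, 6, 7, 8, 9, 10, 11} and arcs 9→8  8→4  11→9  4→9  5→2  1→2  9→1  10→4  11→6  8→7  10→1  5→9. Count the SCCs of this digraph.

{4, 8, 9} are all mutually reachable — one SCC of size 3.
{2} is an SCC by itself.
{6} is an SCC by itself.
{11} is an SCC by itself.
{7} is an SCC by itself.
(and 4 more singleton SCCs)
That gives 9 strongly connected components.

9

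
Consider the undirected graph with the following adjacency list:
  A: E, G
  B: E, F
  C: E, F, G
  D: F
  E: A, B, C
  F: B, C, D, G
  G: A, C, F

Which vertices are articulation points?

F

Removing F increases the component count from 1 to 2, so F is a cut vertex.
By contrast removing G leaves 1 component; it is not a cut vertex. No other vertex is a cut vertex either.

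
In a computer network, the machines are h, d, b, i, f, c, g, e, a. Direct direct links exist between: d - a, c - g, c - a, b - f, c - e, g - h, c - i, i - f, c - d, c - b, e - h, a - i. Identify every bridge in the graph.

none

The edges on the cycle c-e-h-g-c are not bridges since each lies on that cycle.
Every edge lies on some cycle, so there are no bridges.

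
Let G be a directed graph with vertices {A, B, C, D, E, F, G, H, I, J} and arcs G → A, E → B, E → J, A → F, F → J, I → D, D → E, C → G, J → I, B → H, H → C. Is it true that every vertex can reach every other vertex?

From F we can reach every vertex (A, B, C, D, E, F, G, H, I, J), and every vertex can reach F (A, B, C, D, E, F, G, H, I, J). So the whole graph is one strongly connected component.

Yes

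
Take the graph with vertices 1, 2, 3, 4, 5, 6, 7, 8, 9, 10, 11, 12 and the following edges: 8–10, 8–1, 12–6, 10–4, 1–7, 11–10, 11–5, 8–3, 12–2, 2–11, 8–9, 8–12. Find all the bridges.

1-7, 1-8, 10-4, 11-5, 12-6, 3-8, 8-9

The edges on the cycle 8-12-2-11-10-8 are not bridges since each lies on that cycle.
But removing 7–1 disconnects 7 from 1; removing 8–1 disconnects 8 from 1; removing 5–11 disconnects 5 from 11; removing 12–6 disconnects 12 from 6 — these are bridges.
In total 7 edges are bridges.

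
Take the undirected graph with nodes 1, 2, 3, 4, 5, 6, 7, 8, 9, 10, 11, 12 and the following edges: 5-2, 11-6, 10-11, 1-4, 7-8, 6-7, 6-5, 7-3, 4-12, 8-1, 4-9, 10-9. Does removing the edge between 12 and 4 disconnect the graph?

Yes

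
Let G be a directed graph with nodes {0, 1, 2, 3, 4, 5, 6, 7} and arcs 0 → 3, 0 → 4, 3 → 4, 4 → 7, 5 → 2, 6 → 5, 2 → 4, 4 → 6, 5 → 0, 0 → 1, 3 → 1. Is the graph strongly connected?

There is no directed path from 1 to 3, so the graph is not strongly connected.

No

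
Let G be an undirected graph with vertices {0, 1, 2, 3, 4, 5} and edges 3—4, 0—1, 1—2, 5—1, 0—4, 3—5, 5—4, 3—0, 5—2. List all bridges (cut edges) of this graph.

The edges on the cycle 3-5-2-1-0-3 are not bridges since each lies on that cycle.
Every edge lies on some cycle, so there are no bridges.

none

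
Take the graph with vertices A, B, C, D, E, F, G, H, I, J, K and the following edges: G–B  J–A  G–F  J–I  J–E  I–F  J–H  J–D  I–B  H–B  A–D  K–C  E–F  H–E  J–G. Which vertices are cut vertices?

Removing J increases the component count from 2 to 3, so J is a cut vertex.
By contrast removing F leaves 2 components; it is not a cut vertex. No other vertex is a cut vertex either.

J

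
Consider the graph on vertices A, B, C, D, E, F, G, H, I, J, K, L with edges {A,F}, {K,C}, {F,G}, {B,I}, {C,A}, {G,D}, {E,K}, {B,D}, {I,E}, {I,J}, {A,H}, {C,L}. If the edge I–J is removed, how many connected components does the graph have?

Before removal there is 1 component.
I–J is a bridge — removing it separates I's side from J's side.
After removal: 2 components.

2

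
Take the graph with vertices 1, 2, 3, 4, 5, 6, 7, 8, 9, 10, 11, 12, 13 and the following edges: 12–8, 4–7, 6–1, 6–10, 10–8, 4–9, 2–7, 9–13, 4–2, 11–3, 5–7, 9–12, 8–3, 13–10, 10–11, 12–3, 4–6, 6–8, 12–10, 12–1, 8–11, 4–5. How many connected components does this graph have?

Starting from 1 we can reach 1, 2, 3, 4, 5, 6, 7, 8, 9, 10, 11, 12, 13. That is one component of size 13.
Total: 1 component.

1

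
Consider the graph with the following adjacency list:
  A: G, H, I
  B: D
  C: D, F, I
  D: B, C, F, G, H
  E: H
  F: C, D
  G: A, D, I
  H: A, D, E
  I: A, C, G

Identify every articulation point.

D, H

Removing D increases the component count from 1 to 2, so D is a cut vertex.
Removing H increases the component count from 1 to 2, so H is a cut vertex.
By contrast removing B leaves 1 component; it is not a cut vertex. No other vertex is a cut vertex either.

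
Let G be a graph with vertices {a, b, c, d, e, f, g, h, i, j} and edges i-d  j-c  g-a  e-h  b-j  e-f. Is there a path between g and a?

From g we can reach a, g, which includes a.

Yes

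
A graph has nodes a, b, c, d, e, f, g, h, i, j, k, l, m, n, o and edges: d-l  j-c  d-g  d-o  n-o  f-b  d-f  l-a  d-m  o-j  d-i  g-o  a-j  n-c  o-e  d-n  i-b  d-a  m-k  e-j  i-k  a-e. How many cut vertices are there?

1

Removing d increases the component count from 2 to 3, so d is a cut vertex.
By contrast removing k leaves 2 components; it is not a cut vertex. No other vertex is a cut vertex either.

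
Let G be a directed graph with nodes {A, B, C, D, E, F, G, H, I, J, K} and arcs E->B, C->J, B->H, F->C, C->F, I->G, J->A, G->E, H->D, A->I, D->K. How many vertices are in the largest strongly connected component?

2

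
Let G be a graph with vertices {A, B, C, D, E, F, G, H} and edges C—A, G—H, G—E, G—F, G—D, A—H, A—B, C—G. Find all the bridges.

A-B, D-G, E-G, F-G

The edges on the cycle C-G-H-A-C are not bridges since each lies on that cycle.
But removing B—A disconnects B from A; removing G—E disconnects G from E; removing G—D disconnects G from D; removing G—F disconnects G from F — these are bridges.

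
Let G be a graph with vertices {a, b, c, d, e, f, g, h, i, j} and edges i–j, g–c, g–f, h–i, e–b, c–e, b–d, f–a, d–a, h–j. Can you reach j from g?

No

The component containing g is {a, b, c, d, e, f, g}, and j is not in it.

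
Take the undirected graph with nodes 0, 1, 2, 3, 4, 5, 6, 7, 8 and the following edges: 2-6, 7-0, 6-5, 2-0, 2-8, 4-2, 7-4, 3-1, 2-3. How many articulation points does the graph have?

Removing 2 increases the component count from 1 to 4, so 2 is a cut vertex.
Removing 3 increases the component count from 1 to 2, so 3 is a cut vertex.
Removing 6 increases the component count from 1 to 2, so 6 is a cut vertex.
By contrast removing 1 leaves 1 component; it is not a cut vertex. No other vertex is a cut vertex either.

3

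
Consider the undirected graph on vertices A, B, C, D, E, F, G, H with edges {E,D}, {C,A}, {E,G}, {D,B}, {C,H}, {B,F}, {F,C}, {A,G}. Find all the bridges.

C-H

The edges on the cycle E-D-B-F-C-A-G-E are not bridges since each lies on that cycle.
But removing C—H disconnects C from H — this is a bridge.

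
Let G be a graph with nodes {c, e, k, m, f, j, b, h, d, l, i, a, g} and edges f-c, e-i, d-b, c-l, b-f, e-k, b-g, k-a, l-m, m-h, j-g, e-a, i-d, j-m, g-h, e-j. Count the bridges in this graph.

0

The edges on the cycle e-k-a-e are not bridges since each lies on that cycle.
Every edge lies on some cycle, so there are no bridges.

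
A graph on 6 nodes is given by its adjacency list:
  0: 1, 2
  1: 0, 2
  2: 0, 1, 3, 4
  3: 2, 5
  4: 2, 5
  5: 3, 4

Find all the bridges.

The edges on the cycle 2-1-0-2 are not bridges since each lies on that cycle.
Every edge lies on some cycle, so there are no bridges.

none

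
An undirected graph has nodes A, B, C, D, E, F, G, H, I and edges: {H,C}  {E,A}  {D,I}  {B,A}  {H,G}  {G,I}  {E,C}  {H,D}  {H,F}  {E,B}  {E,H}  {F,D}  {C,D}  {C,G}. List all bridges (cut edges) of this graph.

none

The edges on the cycle E-B-A-E are not bridges since each lies on that cycle.
Every edge lies on some cycle, so there are no bridges.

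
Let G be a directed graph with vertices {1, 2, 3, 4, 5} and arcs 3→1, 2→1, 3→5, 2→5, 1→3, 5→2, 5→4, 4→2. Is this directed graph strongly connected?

From 3 we can reach every vertex (1, 2, 3, 4, 5), and every vertex can reach 3 (1, 2, 3, 4, 5). So the whole graph is one strongly connected component.

Yes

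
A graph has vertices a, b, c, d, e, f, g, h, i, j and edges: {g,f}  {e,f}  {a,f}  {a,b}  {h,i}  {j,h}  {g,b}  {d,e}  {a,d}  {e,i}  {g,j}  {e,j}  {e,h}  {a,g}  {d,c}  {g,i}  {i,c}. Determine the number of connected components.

1

Starting from a we can reach a, b, c, d, e, f, g, h, i, j. That is one component of size 10.
Total: 1 component.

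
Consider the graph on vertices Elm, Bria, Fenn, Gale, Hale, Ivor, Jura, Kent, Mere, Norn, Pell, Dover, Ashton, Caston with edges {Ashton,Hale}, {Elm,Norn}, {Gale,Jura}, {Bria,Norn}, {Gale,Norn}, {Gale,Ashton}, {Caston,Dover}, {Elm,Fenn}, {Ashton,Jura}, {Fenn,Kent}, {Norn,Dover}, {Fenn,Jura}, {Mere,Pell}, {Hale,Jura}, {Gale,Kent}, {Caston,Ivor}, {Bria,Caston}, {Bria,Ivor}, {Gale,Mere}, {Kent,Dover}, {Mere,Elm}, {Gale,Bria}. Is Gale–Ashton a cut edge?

After removing Gale–Ashton, the path Gale-Jura-Ashton still connects them, so the edge is not a bridge.

No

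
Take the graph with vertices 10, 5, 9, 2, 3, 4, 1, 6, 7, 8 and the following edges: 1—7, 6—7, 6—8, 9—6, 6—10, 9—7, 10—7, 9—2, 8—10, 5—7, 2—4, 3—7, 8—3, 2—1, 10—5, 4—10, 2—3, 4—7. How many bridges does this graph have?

0

The edges on the cycle 9-6-8-3-2-9 are not bridges since each lies on that cycle.
Every edge lies on some cycle, so there are no bridges.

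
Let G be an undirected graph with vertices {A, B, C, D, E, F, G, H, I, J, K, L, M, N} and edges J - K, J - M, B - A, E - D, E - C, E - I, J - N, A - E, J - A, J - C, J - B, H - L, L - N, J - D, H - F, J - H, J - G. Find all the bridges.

The edges on the cycle J-B-A-E-D-J are not bridges since each lies on that cycle.
But removing H - F disconnects H from F; removing K - J disconnects K from J; removing E - I disconnects E from I; removing M - J disconnects M from J — these are bridges.
In total 5 edges are bridges.

E-I, F-H, G-J, J-K, J-M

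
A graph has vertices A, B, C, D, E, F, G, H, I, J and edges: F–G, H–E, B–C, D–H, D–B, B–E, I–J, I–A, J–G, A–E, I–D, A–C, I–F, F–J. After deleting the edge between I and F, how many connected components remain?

I and F are still connected via I-J-F, so the component count stays at 1.

1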